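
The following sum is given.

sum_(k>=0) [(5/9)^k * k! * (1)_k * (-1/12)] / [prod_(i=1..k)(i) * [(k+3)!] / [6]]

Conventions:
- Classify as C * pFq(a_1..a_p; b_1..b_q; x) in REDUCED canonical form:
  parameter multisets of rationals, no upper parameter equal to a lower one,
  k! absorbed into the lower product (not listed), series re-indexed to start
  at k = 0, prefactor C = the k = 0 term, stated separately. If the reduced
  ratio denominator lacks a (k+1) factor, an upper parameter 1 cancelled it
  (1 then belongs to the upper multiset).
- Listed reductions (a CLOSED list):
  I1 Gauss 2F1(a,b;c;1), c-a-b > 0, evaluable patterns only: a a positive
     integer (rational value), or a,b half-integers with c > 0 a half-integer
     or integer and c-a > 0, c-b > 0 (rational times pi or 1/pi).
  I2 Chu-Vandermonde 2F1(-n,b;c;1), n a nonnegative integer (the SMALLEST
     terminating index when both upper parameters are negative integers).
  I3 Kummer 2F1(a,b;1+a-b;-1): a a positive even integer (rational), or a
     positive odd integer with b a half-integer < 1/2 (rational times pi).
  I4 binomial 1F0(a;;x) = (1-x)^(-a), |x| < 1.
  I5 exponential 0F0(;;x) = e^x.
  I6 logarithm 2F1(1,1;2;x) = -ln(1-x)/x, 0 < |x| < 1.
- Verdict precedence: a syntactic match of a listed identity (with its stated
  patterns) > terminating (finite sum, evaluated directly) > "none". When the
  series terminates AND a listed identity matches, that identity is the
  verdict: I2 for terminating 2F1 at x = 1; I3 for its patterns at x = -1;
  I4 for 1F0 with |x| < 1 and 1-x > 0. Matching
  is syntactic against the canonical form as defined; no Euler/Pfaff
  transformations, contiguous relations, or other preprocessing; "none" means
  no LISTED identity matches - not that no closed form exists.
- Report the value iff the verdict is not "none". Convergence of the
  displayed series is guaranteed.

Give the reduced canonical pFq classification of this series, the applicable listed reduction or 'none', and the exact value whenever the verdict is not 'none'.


This is -1/12 * 2F1(1, 1; 4; 5/9) in reduced canonical form. Verdict: none. No listed pattern accepts 2F1(1, 1; 4; 5/9).

Key step: from the first term -1/12: the denominator's factorial ratio (C = -1/12, x = 5/9) is a lower Pochhammer.
Adjacent-term ratio: r(k) = (5/9) * (k+1) (k+1) / [(k+4) (k+1)] - rational in k, leading ratio (5/9); with t_0 = -1/12, classification follows.


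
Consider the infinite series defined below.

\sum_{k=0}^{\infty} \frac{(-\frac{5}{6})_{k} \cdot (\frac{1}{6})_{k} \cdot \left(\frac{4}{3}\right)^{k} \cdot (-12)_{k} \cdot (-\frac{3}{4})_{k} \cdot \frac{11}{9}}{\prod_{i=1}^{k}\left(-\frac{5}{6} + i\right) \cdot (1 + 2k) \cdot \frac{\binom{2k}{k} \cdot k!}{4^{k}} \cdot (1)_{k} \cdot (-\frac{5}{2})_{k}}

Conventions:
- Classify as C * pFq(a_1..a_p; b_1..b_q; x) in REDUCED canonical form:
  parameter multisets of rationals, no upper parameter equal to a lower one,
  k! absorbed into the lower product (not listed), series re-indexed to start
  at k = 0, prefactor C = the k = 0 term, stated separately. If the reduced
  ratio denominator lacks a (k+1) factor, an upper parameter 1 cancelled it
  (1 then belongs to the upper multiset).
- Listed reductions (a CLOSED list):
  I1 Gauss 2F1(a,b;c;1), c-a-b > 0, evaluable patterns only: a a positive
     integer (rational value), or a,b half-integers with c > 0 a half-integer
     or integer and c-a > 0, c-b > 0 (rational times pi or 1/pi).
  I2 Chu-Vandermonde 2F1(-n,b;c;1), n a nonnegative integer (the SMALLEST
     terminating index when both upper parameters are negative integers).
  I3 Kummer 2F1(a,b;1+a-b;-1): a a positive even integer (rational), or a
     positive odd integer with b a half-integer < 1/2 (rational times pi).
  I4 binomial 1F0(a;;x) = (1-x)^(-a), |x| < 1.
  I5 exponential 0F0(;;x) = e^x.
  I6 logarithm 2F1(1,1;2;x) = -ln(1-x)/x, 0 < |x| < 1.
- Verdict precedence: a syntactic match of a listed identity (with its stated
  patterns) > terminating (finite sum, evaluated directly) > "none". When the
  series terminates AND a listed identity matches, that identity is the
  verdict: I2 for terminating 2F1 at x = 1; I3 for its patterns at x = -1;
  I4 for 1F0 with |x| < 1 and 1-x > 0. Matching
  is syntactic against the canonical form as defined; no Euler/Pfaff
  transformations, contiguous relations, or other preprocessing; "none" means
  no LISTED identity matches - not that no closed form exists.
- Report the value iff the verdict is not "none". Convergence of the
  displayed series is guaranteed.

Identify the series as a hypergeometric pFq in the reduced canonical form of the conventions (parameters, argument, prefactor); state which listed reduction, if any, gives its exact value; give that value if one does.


This is \frac{11}{9} * 3F2(-12, -\frac{5}{6}, -\frac{3}{4}; -\frac{5}{2}, \frac{3}{2}; \frac{4}{3}) in reduced canonical form. Verdict: terminating. (-12)_k vanishes past k = 12, leaving a 13-term sum, computed directly. Sum: \frac{5533134342455299379}{1207551489735116385}.

First insight: t_0 = \frac{11}{9} here, and the lower (2k+1) factor (C = 11/9, x = 4/3) shifts a half-integer Pochhammer.
Ratio: r(k) = \frac{4}{3} * (k-12) (k-\frac{5}{6}) (k-\frac{3}{4}) / [(k-\frac{5}{2}) (k+\frac{3}{2}) (k+1)] ; factor over Q: parameters, x = \frac{4}{3}, and C = \frac{11}{9}.


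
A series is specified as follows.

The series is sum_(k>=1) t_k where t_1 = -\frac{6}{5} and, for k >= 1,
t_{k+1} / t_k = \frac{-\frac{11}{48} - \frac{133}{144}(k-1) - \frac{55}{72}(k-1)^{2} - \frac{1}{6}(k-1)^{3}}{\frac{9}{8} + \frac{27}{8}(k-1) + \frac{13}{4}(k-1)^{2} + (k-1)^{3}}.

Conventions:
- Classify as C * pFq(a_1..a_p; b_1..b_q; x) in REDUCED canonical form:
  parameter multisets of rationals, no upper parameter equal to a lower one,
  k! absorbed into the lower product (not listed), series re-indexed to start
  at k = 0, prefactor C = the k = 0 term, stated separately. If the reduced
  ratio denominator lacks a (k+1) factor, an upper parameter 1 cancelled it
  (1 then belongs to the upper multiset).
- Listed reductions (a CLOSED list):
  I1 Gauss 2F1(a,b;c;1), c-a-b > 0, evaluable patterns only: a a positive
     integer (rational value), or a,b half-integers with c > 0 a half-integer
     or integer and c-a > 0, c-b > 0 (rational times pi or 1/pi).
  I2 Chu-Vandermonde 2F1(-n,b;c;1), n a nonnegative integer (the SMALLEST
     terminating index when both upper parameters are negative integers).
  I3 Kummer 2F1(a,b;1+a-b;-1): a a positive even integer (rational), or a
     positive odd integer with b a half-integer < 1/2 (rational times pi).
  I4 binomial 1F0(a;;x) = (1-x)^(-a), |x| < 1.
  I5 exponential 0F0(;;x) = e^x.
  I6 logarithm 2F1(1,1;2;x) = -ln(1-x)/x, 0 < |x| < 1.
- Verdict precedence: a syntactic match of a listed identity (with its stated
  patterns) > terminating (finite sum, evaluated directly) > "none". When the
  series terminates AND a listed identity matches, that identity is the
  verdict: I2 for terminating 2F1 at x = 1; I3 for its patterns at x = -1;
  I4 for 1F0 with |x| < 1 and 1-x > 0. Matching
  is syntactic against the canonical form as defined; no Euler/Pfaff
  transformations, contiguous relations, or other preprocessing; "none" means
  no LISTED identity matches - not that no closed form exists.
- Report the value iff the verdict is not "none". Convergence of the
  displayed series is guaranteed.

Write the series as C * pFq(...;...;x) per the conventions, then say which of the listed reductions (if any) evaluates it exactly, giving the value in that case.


The series (x = -\frac{1}{6}) is 2F1: upper {\frac{1}{3}, \frac{11}{4}}, lower {\frac{3}{4}}, prefactor -\frac{6}{5}. Verdict: none. No listed pattern accepts 2F1(\frac{1}{3}, \frac{11}{4}; \frac{3}{4}; -\frac{1}{6}).

The tell: from the first term -\frac{6}{5}: factor the ratio over Q (C = -6/5, x = -1/6): negated roots = parameters.
Term ratio: r(k) = -\frac{1}{6} * (k+\frac{1}{3}) (k+\frac{11}{4}) / [(k+\frac{3}{4}) (k+1)] - rational; roots negated = parameters, x = -\frac{1}{6}, C = -\frac{6}{5}.


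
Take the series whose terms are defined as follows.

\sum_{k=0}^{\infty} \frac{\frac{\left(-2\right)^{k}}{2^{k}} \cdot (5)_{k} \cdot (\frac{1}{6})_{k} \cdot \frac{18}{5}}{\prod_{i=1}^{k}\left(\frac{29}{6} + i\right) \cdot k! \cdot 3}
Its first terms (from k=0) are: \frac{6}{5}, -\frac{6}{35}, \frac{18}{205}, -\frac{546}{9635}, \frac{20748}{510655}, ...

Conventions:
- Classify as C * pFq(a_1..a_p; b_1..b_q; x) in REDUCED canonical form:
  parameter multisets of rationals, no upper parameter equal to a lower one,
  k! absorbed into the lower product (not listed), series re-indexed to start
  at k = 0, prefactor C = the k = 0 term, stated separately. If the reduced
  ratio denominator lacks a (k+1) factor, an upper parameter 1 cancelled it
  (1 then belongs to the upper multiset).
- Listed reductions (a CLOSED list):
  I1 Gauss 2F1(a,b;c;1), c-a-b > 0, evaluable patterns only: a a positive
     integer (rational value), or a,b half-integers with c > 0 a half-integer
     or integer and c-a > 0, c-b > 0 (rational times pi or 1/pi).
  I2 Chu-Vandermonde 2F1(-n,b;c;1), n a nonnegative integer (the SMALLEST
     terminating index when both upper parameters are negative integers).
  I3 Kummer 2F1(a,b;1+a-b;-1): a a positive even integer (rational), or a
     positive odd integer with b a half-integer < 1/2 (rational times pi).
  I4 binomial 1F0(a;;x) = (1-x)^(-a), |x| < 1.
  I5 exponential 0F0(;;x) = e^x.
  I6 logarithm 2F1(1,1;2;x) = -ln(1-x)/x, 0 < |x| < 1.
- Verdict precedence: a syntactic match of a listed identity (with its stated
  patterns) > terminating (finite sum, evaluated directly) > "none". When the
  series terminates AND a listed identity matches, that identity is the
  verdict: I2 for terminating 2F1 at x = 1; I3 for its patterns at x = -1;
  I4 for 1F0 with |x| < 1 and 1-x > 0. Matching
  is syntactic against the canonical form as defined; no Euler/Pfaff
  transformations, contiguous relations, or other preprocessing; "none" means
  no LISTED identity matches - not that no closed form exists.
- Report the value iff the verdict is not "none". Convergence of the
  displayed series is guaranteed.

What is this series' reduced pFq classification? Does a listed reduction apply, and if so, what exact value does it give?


First insight: t_0 = \frac{6}{5} here, and the lower running product (C = 6/5, x = -1) is a rising factorial.
Adjacent-term ratio: r(k) = -1 * (k+\frac{1}{6}) (k+5) / [(k+\frac{35}{6}) (k+1)] - rational in k, leading ratio -1; with t_0 = \frac{6}{5}, classification follows.

Reduced: x = -1, 2F1, upper = {\frac{1}{6}, 5}, lower = {\frac{35}{6}}, C = \frac{6}{5}. Verdict: none - at argument -1 the multisets {\frac{1}{6}, 5} ; {\frac{35}{6}} match no listed identity.


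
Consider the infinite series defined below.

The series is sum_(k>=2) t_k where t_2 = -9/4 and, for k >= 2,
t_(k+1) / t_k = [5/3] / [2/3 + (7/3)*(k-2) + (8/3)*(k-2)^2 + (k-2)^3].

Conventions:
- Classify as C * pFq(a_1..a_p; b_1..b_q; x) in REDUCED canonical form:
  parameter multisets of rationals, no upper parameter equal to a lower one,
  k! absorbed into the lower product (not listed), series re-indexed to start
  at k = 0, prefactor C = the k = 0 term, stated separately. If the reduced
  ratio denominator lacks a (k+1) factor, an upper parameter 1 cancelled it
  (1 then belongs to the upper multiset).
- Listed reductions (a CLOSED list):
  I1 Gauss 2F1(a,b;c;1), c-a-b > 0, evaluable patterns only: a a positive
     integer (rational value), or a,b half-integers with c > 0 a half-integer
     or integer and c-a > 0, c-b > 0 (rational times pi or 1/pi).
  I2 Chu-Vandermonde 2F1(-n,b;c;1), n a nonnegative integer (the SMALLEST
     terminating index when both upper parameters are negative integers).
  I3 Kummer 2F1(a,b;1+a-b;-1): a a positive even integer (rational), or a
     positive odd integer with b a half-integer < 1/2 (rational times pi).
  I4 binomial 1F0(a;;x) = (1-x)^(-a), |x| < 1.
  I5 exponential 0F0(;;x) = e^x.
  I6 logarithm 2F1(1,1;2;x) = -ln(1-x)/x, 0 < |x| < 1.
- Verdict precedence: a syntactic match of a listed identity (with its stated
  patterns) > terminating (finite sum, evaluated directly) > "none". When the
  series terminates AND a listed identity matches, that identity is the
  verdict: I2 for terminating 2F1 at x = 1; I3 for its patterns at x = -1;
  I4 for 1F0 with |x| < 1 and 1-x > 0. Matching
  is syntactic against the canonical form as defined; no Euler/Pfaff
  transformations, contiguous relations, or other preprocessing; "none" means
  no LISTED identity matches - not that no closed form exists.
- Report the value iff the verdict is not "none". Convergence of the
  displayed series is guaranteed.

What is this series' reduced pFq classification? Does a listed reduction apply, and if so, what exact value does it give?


The series (x = 5/3) is 0F2: upper {-}, lower {2/3, 1}, prefactor -9/4. Verdict: none here - no I1-I6 shape fits x = 5/3 with lower {2/3, 1}.

Key observation: x = (5/3) and roots of the ratio polynomials (prefactor -9/4) are the negated parameters.
Ratio: r(k) = (5/3) * 1 / [(k+2/3) (k+1) (k+1)] - rational in k. x = (5/3); t_0 = -9/4; negate the roots.


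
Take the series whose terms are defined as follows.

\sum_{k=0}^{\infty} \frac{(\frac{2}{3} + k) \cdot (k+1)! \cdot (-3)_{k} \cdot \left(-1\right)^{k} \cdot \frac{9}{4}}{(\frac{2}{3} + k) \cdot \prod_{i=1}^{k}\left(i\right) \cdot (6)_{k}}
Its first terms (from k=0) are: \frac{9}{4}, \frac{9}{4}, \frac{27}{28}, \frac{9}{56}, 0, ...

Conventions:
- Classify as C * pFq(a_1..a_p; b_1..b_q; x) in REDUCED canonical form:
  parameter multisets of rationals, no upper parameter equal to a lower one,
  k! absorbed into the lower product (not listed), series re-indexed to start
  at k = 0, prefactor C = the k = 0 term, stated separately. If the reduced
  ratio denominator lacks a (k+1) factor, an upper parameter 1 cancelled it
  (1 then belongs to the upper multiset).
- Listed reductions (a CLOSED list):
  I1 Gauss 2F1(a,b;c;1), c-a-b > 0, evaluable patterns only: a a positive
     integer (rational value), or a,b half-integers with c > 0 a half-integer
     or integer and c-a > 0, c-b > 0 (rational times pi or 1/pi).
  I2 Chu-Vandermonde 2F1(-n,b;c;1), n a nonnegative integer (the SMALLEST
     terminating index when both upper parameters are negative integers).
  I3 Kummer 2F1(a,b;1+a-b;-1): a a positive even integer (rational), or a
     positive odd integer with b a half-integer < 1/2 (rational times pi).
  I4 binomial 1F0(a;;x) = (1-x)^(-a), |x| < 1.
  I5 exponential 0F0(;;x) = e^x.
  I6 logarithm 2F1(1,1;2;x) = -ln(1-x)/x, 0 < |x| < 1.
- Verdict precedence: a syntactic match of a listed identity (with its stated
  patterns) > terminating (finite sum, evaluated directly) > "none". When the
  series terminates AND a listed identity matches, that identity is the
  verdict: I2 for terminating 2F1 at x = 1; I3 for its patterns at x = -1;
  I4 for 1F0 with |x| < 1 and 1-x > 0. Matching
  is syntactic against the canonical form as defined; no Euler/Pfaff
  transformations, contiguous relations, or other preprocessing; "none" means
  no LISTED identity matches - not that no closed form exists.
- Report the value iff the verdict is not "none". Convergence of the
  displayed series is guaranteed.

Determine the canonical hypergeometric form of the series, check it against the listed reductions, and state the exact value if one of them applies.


The tell: from the first term \frac{9}{4}: the product of the first k integers (C = 9/4, x = -1) is k!.
Ratio: r(k) = -1 * (k-3) (k+2) / [(k+6) (k+1)] - poly over poly, x = -1 from leading terms; C = \frac{9}{4} at k = 0.

The series (x = -1) is 2F1: upper {-3, 2}, lower {6}, prefactor \frac{9}{4}. Verdict: Kummer's theorem (I3) fires (x = -1; c = 6 equals 1+a-b for upper {-3, 2}: listed pattern). Value: \frac{45}{8}.


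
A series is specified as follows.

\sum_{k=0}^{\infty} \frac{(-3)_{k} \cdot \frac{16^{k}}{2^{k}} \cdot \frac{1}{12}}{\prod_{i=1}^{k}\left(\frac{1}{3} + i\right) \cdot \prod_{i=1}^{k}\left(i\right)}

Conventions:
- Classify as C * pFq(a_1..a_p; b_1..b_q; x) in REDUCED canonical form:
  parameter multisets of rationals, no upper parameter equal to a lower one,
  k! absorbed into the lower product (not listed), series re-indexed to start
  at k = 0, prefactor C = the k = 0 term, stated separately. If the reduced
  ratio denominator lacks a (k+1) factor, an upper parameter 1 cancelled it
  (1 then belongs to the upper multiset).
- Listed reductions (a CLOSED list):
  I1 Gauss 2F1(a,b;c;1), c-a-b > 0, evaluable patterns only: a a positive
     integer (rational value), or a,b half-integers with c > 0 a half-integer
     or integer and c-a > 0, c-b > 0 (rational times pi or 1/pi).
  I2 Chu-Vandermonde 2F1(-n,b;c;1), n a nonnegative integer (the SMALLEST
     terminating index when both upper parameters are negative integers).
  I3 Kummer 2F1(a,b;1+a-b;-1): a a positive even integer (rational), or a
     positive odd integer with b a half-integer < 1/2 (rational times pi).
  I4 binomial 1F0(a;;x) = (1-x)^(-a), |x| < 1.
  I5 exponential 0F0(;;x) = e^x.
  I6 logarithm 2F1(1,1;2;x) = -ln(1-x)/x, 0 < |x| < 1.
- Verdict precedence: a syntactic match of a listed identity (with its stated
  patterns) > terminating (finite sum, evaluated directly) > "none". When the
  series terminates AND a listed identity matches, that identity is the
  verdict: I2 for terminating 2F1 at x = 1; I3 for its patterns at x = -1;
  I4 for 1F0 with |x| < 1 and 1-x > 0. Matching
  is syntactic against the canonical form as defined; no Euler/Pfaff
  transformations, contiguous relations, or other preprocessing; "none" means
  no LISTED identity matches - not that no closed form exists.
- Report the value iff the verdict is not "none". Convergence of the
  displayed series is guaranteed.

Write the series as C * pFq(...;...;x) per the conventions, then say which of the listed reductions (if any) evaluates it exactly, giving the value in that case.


At argument 8: a 1F1 with upper {-3}, lower {\frac{4}{3}}, scaled by C = \frac{1}{12}. Verdict: terminating (-3 upstairs). 4 nonzero terms in all; added directly. Hence: -\frac{163}{420}.

Key step: from the first term \frac{1}{12}: the two k-th powers (C = 1/12) combine into one argument.
Step ratio: r(k) = 8 * (k-3) / [(k+\frac{4}{3}) (k+1)] ; factor over Q: parameters, x = 8, and C = \frac{1}{12}.


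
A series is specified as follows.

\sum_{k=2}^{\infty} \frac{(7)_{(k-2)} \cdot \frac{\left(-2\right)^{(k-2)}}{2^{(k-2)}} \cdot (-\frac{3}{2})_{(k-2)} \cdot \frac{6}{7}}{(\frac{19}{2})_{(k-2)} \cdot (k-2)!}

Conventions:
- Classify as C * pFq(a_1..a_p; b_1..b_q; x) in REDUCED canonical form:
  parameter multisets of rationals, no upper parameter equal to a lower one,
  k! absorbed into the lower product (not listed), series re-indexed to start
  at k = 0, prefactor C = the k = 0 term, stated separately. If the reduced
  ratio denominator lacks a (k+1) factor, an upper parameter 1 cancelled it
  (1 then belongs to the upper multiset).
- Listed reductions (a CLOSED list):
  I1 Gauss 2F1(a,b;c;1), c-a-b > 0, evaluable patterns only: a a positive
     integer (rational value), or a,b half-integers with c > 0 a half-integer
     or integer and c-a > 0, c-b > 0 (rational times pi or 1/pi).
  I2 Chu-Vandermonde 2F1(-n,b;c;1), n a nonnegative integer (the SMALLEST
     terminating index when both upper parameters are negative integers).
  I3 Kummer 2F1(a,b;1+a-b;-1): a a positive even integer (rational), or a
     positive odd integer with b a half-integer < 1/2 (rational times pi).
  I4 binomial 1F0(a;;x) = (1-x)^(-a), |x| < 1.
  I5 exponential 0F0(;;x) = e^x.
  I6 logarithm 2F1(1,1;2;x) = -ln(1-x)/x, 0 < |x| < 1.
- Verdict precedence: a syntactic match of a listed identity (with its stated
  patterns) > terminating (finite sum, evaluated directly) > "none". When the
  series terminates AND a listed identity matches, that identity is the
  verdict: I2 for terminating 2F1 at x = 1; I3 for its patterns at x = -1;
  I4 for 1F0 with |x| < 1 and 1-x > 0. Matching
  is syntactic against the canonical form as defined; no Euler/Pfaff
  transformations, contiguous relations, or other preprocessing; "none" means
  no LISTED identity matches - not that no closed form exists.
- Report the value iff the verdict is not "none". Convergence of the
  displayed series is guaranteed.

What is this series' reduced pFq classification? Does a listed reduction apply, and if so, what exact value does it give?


Classification (C = \frac{6}{7}): 2F1 with upper {-\frac{3}{2}, 7}, lower {\frac{19}{2}}, argument x = -1. Verdict: Kummer's theorem (I3) applies (x = -1; c = \frac{19}{2} equals 1+a-b for upper {-\frac{3}{2}, 7}: listed pattern). Sum: \frac{328185}{524288} \cdot \pi.

Key step: x = -1 and the two k-th powers (C = 6/7) combine into one argument.
Consecutive-term ratio: r(k) = -1 * (k-\frac{3}{2}) (k+7) / [(k+\frac{19}{2}) (k+1)] - rational; roots negated = parameters, x = -1, C = \frac{6}{7}.


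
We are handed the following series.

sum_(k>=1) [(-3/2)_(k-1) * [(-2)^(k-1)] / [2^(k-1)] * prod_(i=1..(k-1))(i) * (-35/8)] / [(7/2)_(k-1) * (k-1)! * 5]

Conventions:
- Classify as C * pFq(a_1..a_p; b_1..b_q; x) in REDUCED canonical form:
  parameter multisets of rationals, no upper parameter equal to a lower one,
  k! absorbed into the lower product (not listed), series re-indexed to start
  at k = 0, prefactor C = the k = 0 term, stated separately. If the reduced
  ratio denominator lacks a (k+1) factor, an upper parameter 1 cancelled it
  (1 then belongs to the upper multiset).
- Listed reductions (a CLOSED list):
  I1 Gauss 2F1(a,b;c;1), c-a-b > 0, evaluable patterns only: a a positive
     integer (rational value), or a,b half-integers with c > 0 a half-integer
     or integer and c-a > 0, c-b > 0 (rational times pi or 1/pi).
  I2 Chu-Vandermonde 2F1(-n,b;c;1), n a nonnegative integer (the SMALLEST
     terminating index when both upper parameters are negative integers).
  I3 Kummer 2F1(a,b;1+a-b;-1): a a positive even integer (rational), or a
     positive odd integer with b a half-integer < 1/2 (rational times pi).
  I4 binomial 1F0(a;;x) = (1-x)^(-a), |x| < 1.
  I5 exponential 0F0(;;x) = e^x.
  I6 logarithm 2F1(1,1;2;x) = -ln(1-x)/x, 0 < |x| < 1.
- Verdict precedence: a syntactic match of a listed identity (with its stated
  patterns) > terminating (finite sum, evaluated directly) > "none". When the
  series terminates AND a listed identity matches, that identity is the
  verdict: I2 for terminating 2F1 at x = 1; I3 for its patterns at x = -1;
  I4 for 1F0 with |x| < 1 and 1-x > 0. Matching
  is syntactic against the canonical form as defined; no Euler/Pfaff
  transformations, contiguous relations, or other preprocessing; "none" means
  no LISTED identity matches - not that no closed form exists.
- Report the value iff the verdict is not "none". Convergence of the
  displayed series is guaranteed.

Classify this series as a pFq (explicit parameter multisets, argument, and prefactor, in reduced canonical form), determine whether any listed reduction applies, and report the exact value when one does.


At argument -1: a 2F1 with upper {-3/2, 1}, lower {7/2}, scaled by C = -7/8. Verdict: Kummer's theorem (I3) fires (x = -1; c = 7/2 equals 1+a-b for upper {-3/2, 1}: listed pattern). Exact value: (-105/256) * pi.

Key observation: t_0 being -7/8, the constant factors (C = -7/8, x = -1) combine into one prefactor.
Ratio: r(k) = (-1) * (k-3/2) (k+1) / [(k+7/2) (k+1)] - rational; roots negated = parameters, x = (-1), C = -7/8.


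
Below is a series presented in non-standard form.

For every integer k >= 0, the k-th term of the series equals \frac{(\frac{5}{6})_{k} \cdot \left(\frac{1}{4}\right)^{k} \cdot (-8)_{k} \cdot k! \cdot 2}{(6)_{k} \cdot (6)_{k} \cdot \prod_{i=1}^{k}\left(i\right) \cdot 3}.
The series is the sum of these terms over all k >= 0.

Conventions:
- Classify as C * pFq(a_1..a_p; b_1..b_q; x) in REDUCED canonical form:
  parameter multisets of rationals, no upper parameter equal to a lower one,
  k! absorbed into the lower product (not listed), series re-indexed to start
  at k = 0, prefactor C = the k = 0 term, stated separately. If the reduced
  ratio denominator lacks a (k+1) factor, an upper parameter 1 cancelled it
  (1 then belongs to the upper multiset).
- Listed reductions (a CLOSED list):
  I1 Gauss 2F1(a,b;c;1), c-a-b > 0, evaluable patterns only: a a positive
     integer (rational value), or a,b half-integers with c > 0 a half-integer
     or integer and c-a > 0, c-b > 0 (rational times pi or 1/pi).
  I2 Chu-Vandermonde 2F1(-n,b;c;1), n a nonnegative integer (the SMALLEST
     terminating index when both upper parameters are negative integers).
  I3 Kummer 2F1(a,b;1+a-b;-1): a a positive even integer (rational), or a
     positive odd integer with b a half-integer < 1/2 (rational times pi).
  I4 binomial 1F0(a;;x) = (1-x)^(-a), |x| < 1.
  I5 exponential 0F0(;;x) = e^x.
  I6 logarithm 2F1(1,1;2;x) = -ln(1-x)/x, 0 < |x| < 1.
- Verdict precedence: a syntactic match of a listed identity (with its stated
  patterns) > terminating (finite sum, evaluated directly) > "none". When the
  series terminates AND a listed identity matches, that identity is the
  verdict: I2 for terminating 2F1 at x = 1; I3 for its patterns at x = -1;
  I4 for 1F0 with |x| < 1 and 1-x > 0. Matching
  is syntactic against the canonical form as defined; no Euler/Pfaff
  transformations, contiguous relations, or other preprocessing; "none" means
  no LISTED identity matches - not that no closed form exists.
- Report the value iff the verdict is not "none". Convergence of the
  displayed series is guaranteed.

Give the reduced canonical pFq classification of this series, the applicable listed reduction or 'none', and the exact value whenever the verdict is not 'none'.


Key step: from the first term \frac{2}{3}: the factorial ratio (prefactor 2/3) (k+a-1)!/(a-1)! is a rising factorial (a)_k.
Adjacent-term ratio: r(k) = \frac{1}{4} * (k-8) (k+\frac{5}{6}) (k+1) / [(k+6) (k+6) (k+1)] ; factor over Q: parameters, x = \frac{1}{4}, and C = \frac{2}{3}.

Canonical form: C = \frac{2}{3} times 3F2 with upper {-8, \frac{5}{6}, 1}, lower {6, 6}, x = \frac{1}{4}. Verdict: terminating - the sum ends at index 8 because -8 is a negative integer; exact evaluation follows. Sum: \frac{127852815556454534575}{200491571750092406784}.


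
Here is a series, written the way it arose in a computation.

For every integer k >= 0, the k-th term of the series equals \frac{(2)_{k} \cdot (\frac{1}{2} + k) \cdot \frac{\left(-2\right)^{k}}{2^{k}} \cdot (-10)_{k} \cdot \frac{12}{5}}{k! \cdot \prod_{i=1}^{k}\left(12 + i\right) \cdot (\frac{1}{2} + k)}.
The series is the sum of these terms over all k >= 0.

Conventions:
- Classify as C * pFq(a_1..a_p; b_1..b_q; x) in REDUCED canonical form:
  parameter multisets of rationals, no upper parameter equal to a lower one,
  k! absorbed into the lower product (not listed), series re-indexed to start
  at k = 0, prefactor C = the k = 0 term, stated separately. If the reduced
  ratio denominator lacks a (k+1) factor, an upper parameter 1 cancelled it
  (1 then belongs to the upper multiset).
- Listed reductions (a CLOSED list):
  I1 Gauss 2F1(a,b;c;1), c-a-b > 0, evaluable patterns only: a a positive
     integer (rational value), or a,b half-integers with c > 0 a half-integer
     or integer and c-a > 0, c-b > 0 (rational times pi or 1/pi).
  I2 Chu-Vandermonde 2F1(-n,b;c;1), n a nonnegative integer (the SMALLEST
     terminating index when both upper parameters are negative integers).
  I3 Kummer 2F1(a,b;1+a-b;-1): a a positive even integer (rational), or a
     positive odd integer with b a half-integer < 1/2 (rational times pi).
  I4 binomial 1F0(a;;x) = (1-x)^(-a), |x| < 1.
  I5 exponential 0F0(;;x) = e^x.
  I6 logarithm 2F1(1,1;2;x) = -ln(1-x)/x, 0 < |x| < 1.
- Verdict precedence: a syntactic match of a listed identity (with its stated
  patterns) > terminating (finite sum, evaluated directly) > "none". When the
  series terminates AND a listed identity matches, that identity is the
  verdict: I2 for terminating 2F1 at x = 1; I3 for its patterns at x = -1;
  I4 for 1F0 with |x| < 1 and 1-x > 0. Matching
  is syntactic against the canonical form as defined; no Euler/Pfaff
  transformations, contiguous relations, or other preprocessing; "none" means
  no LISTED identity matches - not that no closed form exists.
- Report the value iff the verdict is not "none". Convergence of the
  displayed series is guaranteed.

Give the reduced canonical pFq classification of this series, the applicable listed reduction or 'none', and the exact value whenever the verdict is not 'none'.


x = -1 here; the reduced form reads 2F1, upper {-10, 2}, lower {13}, C = \frac{12}{5}. Verdict at x = -1: Kummer (I3) matches (x = -1; c = 13 equals 1+a-b for upper {-10, 2}: listed pattern). Value: \frac{72}{5}.

First insight: from the first term \frac{12}{5}: striking the common factor k + 1/2 reduces the term (C = 12/5).
Step ratio: r(k) = -1 * (k-10) (k+2) / [(k+13) (k+1)] - rational in k, leading ratio -1; with t_0 = \frac{12}{5}, classification follows.


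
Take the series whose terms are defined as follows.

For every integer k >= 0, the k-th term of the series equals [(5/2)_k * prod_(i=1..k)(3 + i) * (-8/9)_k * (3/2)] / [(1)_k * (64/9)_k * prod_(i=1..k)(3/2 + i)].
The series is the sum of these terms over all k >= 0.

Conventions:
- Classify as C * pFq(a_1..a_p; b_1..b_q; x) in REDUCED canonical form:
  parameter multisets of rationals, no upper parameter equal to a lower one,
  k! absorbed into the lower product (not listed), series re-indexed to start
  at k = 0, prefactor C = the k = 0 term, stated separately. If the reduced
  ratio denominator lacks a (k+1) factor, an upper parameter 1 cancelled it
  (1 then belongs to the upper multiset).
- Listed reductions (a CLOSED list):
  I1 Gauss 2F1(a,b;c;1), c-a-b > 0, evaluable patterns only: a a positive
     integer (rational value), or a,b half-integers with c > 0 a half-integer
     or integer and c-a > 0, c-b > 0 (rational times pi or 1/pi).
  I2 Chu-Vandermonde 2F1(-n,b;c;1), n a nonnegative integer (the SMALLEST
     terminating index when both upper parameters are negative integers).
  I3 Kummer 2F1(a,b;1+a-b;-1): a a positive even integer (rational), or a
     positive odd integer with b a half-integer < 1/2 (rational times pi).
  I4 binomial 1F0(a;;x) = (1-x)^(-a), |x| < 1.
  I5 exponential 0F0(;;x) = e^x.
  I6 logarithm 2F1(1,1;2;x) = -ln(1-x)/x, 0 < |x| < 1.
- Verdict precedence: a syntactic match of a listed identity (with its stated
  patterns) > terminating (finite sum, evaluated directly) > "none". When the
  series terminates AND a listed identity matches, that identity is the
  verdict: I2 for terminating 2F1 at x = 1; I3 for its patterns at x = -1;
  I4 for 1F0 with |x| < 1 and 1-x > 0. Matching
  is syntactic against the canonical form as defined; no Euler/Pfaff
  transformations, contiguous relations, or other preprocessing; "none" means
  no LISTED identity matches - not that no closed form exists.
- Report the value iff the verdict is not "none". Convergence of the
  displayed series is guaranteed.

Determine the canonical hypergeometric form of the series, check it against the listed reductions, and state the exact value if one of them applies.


Structural cue: with t_0 = 3/2, (1)_k (C = 3/2, x = 1) is k! itself.
Term ratio: r(k) = 1 * (k-8/9) (k+4) / [(k+64/9) (k+1)] - rational in k, leading ratio 1; with t_0 = 3/2, classification follows.

Prefactor 3/2, argument 1: 2F1 with upper {-8/9, 4} over lower {64/9}. Verdict (x = 1): Gauss's theorem (I1) applies (x = 1: the Gamma ratio telescopes since c-a-b = 4 > 0 and a = 4 in Z>0). Its exact value is 9361/13122.


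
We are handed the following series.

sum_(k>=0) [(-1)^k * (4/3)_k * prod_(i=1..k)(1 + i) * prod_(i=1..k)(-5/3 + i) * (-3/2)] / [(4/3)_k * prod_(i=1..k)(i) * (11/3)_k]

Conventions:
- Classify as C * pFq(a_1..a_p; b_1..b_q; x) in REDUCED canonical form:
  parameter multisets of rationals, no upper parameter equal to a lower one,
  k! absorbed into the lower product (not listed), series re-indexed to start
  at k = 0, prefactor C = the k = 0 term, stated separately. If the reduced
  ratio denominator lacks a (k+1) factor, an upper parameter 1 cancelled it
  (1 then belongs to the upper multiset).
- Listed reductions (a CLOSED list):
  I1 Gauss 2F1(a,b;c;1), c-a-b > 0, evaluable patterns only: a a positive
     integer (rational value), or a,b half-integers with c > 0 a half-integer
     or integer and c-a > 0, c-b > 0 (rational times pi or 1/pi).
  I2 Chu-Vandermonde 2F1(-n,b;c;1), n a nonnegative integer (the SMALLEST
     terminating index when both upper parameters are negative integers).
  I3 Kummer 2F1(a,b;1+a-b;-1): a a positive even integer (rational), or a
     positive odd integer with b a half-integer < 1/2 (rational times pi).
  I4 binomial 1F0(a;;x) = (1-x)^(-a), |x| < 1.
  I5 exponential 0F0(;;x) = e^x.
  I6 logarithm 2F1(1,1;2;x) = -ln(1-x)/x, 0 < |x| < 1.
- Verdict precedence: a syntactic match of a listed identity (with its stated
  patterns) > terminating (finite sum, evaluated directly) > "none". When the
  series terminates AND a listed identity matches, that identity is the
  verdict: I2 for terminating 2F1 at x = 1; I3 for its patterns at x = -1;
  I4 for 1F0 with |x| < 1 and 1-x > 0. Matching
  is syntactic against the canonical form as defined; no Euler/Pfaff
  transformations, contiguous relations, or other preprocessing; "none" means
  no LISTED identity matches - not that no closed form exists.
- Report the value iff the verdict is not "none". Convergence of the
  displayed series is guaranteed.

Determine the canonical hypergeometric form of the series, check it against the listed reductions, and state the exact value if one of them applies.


The series (x = -1) is 2F1: upper {-2/3, 2}, lower {11/3}, prefactor -3/2. Verdict: this is Kummer's theorem (I3) (x = -1; c = 11/3 equals 1+a-b for upper {-2/3, 2}: listed pattern). Hence: -2.

Key observation: x = (-1) and the running product (C = -3/2, x = -1) telescopes to a rising factorial.
Adjacent-term ratio: r(k) = (-1) * (k-2/3) (k+2) / [(k+11/3) (k+1)] ; factor over Q: parameters, x = (-1), and C = -3/2.


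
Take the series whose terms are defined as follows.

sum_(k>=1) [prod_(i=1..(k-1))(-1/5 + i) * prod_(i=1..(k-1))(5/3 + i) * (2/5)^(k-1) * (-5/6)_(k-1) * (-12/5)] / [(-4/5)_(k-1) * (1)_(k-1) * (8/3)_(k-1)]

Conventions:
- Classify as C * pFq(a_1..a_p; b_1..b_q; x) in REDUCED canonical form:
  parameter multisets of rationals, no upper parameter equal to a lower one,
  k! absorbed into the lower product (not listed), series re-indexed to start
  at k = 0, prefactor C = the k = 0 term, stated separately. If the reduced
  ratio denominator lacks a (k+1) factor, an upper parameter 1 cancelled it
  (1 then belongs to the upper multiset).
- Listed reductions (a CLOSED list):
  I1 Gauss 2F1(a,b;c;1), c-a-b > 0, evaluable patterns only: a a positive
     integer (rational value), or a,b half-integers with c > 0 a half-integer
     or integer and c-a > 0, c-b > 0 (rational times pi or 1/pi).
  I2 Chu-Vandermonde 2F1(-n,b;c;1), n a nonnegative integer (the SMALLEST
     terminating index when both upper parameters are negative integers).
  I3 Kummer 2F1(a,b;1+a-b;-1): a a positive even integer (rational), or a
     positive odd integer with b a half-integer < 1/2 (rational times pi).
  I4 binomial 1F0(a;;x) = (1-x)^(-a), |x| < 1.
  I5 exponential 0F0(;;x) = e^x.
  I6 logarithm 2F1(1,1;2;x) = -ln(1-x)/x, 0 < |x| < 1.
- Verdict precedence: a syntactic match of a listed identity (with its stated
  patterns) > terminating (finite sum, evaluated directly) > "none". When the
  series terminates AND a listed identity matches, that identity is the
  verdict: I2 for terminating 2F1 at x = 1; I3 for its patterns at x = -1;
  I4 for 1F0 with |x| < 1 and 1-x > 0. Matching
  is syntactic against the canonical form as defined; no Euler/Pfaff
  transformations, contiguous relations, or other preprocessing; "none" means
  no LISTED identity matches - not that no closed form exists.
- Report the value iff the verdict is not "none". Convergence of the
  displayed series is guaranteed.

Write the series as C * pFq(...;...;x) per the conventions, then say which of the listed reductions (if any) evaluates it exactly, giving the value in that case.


At argument 2/5: a 2F1 with upper {-5/6, 4/5}, lower {-4/5}, scaled by C = -12/5. Verdict: none. No listed pattern accepts 2F1(-5/6, 4/5; -4/5; 2/5).

First insight: x = (2/5) and the parameter 8/3 appears in both the upper and lower lists and cancels.
Adjacent-term ratio: r(k) = (2/5) * (k-5/6) (k+4/5) / [(k-4/5) (k+1)] - rational in k. x = (2/5); t_0 = -12/5; negate the roots.


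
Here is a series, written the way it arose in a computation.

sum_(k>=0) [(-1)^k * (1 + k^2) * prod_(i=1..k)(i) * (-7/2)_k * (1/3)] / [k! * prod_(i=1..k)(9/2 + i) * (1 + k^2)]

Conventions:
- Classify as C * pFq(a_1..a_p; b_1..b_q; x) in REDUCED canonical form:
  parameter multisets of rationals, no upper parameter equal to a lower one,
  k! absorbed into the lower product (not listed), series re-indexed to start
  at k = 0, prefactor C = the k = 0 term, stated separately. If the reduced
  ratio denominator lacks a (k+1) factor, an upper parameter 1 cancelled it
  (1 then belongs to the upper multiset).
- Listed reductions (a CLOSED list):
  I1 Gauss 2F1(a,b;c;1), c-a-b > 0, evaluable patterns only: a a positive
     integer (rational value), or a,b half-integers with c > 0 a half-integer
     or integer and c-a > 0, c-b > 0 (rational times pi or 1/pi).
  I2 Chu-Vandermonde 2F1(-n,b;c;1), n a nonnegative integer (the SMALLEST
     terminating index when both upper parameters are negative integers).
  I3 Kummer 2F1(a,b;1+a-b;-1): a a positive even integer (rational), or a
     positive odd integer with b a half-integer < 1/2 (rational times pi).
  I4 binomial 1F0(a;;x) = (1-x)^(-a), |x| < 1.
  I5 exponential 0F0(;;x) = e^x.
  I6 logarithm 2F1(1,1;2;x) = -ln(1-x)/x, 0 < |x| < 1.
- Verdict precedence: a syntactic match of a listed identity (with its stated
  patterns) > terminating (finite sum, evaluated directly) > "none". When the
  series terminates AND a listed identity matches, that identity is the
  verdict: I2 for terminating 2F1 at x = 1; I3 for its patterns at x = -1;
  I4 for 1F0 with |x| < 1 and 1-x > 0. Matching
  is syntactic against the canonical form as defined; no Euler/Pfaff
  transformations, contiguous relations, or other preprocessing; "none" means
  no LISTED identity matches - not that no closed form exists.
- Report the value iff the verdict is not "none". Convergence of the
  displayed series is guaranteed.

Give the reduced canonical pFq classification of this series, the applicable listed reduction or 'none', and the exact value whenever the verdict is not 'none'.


Key step: x = (-1) and the running product (prefactor 1/3) telescopes to a rising factorial.
Adjacent-term ratio: r(k) = (-1) * (k-7/2) (k+1) / [(k+11/2) (k+1)] - rational in k. x = (-1); t_0 = 1/3; negate the roots.

This is 1/3 * 2F1(-7/2, 1; 11/2; -1) in reduced canonical form. Verdict at x = -1: the Kummer evaluation I3 matches (x = -1; c = 11/2 equals 1+a-b for upper {-7/2, 1}: listed pattern). Hence: (105/512) * pi.


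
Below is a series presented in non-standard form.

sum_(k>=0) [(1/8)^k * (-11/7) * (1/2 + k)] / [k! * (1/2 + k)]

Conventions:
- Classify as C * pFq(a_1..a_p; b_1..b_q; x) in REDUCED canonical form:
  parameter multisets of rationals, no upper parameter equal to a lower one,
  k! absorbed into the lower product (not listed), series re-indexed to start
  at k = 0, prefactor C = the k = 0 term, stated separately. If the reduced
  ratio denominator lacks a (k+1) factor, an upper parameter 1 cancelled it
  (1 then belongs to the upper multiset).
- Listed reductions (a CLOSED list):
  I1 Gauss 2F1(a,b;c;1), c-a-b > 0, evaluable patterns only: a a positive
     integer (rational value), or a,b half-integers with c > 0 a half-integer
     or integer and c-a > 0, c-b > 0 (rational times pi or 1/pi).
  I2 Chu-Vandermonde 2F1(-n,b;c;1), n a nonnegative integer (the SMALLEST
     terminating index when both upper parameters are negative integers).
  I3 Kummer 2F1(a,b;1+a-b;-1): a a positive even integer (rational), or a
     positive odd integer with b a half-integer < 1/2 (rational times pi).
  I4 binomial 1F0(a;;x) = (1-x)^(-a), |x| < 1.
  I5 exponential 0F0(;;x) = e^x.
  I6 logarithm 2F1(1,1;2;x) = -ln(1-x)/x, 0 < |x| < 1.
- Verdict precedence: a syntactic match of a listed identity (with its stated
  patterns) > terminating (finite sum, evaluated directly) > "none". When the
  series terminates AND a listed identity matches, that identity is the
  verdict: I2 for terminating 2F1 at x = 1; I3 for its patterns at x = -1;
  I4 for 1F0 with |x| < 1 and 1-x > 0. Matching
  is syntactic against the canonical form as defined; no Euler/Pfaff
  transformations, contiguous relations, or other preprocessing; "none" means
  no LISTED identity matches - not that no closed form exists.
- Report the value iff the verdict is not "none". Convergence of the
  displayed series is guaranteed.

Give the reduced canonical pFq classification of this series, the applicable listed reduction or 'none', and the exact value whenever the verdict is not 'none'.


With C = -11/7: the canonical form is 0F0(-; -; 1/8). Verdict: this is the I5 exponential reduction (the 0F0 exponential series at x = 1/8). Sum: (-11/7) * e^(1/8).

Key step: t_0 = -11/7 here, and k + 1/2 divides numerator and denominator alike; prefactor -11/7 after cancelling.
Adjacent-term ratio: r(k) = (1/8) * 1 / [(k+1)] - rational; roots negated = parameters, x = (1/8), C = -11/7.
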